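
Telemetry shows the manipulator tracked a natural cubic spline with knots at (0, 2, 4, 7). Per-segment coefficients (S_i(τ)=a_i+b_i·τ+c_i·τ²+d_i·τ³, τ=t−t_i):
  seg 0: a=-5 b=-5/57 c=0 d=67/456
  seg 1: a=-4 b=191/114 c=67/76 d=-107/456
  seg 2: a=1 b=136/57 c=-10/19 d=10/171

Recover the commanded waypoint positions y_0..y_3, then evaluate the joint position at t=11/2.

y_0=-5 y_1=-4 y_2=1 y_3=5
S(11/2) = 273/76

y_0 = S_0(0) = a_0 = -5
y_1 = S_1(0) = a_1 = -4
y_2 = S_2(0) = a_2 = 1
y_3 = S_2(3) = 5
t_q=11/2 is in segment 2 (τ=3/2); S_2(τ)=273/76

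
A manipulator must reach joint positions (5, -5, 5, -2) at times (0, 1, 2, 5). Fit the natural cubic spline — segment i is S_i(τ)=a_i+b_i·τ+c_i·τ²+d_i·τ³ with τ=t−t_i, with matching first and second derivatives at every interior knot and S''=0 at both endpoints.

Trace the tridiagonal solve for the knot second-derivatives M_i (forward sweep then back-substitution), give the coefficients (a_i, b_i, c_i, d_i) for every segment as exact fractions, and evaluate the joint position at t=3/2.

  seg 0: a=5 b=-1447/93 c=0 d=517/93
  seg 1: a=-5 b=104/93 c=517/31 d=-725/93
  seg 2: a=5 b=1031/93 c=-208/31 d=208/279
S(3/2) = -309/248

Δ: Δ0=-10, Δ1=10, Δ2=-7/3
row 1: diag=4, rhs=120; c'=1/4, d'=30
row 2: denom=8−1·1/4=31/4; d'=(-74−1·30)/(31/4)=-416/31
back: M2=-416/31
back: M1=30−1/4·-416/31=1034/31
M: M0=0, M1=1034/31, M2=-416/31, M3=0
seg 0: a=5, c=M0/2=0, d=(M1−M0)/(6·1)=517/93, b=Δ0−h0·(2M0+M1)/6=-1447/93
seg 1: a=-5, c=M1/2=517/31, d=(M2−M1)/(6·1)=-725/93, b=Δ1−h1·(2M1+M2)/6=104/93
seg 2: a=5, c=M2/2=-208/31, d=(M3−M2)/(6·3)=208/279, b=Δ2−h2·(2M2+M3)/6=1031/93
t_q=3/2 → seg 1, τ=1/2; S=-5+104/93·τ+517/31·τ²+-725/93·τ³=-309/248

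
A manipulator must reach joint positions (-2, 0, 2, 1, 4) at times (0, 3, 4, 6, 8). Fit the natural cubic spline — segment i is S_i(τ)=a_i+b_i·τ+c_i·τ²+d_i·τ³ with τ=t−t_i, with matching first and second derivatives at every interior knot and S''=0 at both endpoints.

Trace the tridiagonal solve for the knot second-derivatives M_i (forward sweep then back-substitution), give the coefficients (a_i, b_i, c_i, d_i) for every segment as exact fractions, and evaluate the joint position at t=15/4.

Δ: Δ0=2/3, Δ1=2, Δ2=-1/2, Δ3=3/2
row 1: diag=8, rhs=8; c'=1/8, d'=1
row 2: denom=6−1·1/8=47/8; d'=(-15−1·1)/(47/8)=-128/47
row 3: denom=8−2·16/47=344/47; d'=(12−2·-128/47)/(344/47)=205/86
back: M3=205/86
back: M2=-128/47−16/47·205/86=-152/43
back: M1=1−1/8·-152/43=62/43
M: M0=0, M1=62/43, M2=-152/43, M3=205/86, M4=0
seg 0: a=-2, c=M0/2=0, d=(M1−M0)/(6·3)=31/387, b=Δ0−h0·(2M0+M1)/6=-7/129
seg 1: a=0, c=M1/2=31/43, d=(M2−M1)/(6·1)=-107/129, b=Δ1−h1·(2M1+M2)/6=272/129
seg 2: a=2, c=M2/2=-76/43, d=(M3−M2)/(6·2)=509/1032, b=Δ2−h2·(2M2+M3)/6=137/129
seg 3: a=1, c=M3/2=205/172, d=(M4−M3)/(6·2)=-205/1032, b=Δ3−h3·(2M3+M4)/6=-23/258
t_q=15/4 → seg 1, τ=3/4; S=0+272/129·τ+31/43·τ²+-107/129·τ³=4505/2752

  seg 0: a=-2 b=-7/129 c=0 d=31/387
  seg 1: a=0 b=272/129 c=31/43 d=-107/129
  seg 2: a=2 b=137/129 c=-76/43 d=509/1032
  seg 3: a=1 b=-23/258 c=205/172 d=-205/1032
S(15/4) = 4505/2752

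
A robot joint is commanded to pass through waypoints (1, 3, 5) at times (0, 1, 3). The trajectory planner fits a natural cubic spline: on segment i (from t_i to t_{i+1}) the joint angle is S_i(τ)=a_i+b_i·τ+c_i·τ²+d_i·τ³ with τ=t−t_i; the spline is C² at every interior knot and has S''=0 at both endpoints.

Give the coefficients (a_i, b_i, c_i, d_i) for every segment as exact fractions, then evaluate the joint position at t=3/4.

Δ: Δ0=2, Δ1=1
row 1: diag=6, rhs=-6; c'=1/3, d'=-1
back: M1=-1
M: M0=0, M1=-1, M2=0
seg 0: a=1, c=M0/2=0, d=(M1−M0)/(6·1)=-1/6, b=Δ0−h0·(2M0+M1)/6=13/6
seg 1: a=3, c=M1/2=-1/2, d=(M2−M1)/(6·2)=1/12, b=Δ1−h1·(2M1+M2)/6=5/3
t_q=3/4 → seg 0, τ=3/4; S=1+13/6·τ+0·τ²+-1/6·τ³=327/128

  seg 0: a=1 b=13/6 c=0 d=-1/6
  seg 1: a=3 b=5/3 c=-1/2 d=1/12
S(3/4) = 327/128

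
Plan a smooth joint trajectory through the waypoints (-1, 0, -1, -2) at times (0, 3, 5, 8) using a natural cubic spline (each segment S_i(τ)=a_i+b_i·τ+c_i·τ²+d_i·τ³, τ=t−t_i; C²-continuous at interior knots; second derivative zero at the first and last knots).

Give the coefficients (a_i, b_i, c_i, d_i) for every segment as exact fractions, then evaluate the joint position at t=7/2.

Δ: Δ0=1/3, Δ1=-1/2, Δ2=-1/3
row 1: diag=10, rhs=-5; c'=1/5, d'=-1/2
row 2: denom=10−2·1/5=48/5; d'=(1−2·-1/2)/(48/5)=5/24
back: M2=5/24
back: M1=-1/2−1/5·5/24=-13/24
M: M0=0, M1=-13/24, M2=5/24, M3=0
seg 0: a=-1, c=M0/2=0, d=(M1−M0)/(6·3)=-13/432, b=Δ0−h0·(2M0+M1)/6=29/48
seg 1: a=0, c=M1/2=-13/48, d=(M2−M1)/(6·2)=1/16, b=Δ1−h1·(2M1+M2)/6=-5/24
seg 2: a=-1, c=M2/2=5/48, d=(M3−M2)/(6·3)=-5/432, b=Δ2−h2·(2M2+M3)/6=-13/24
t_q=7/2 → seg 1, τ=1/2; S=0+-5/24·τ+-13/48·τ²+1/16·τ³=-21/128

  seg 0: a=-1 b=29/48 c=0 d=-13/432
  seg 1: a=0 b=-5/24 c=-13/48 d=1/16
  seg 2: a=-1 b=-13/24 c=5/48 d=-5/432
S(7/2) = -21/128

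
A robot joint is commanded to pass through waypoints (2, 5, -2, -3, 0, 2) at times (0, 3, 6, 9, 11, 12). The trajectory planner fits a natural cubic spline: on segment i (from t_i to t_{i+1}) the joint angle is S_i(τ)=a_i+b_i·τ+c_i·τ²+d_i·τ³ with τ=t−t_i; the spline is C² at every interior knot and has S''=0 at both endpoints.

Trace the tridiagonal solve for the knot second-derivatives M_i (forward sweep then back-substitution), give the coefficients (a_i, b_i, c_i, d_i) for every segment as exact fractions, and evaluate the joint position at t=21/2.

Δ: Δ0=1, Δ1=-7/3, Δ2=-1/3, Δ3=3/2, Δ4=2
row 1: diag=12, rhs=-20; c'=1/4, d'=-5/3
row 2: denom=12−3·1/4=45/4; d'=(12−3·-5/3)/(45/4)=68/45
row 3: denom=10−3·4/15=46/5; d'=(11−3·68/45)/(46/5)=97/138
row 4: denom=6−2·5/23=128/23; d'=(3−2·97/138)/(128/23)=55/192
back: M4=55/192
back: M3=97/138−5/23·55/192=41/64
back: M2=68/45−4/15·41/64=193/144
back: M1=-5/3−1/4·193/144=-1153/576
M: M0=0, M1=-1153/576, M2=193/144, M3=41/64, M4=55/192, M5=0
seg 0: a=2, c=M0/2=0, d=(M1−M0)/(6·3)=-1153/10368, b=Δ0−h0·(2M0+M1)/6=2305/1152
seg 1: a=5, c=M1/2=-1153/1152, d=(M2−M1)/(6·3)=1925/10368, b=Δ1−h1·(2M1+M2)/6=-577/576
seg 2: a=-2, c=M2/2=193/288, d=(M3−M2)/(6·3)=-403/10368, b=Δ2−h2·(2M2+M3)/6=-2297/1152
seg 3: a=-3, c=M3/2=41/128, d=(M4−M3)/(6·2)=-17/576, b=Δ3−h3·(2M3+M4)/6=563/576
seg 4: a=0, c=M4/2=55/384, d=(M5−M4)/(6·1)=-55/1152, b=Δ4−h4·(2M4+M5)/6=1097/576
t_q=21/2 → seg 3, τ=3/2; S=-3+563/576·τ+41/128·τ²+-17/576·τ³=-701/768

  seg 0: a=2 b=2305/1152 c=0 d=-1153/10368
  seg 1: a=5 b=-577/576 c=-1153/1152 d=1925/10368
  seg 2: a=-2 b=-2297/1152 c=193/288 d=-403/10368
  seg 3: a=-3 b=563/576 c=41/128 d=-17/576
  seg 4: a=0 b=1097/576 c=55/384 d=-55/1152
S(21/2) = -701/768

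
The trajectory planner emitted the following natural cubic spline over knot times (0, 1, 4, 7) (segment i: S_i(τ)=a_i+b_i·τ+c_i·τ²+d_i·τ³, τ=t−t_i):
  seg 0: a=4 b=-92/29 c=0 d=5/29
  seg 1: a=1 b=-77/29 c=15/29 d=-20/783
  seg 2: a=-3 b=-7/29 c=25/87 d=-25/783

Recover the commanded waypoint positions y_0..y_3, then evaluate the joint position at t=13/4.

y_0 = S_0(0) = a_0 = 4
y_1 = S_1(0) = a_1 = 1
y_2 = S_2(0) = a_2 = -3
y_3 = S_2(3) = -2
t_q=13/4 is in segment 1 (τ=9/4); S_1(τ)=-307/116

y_0=4 y_1=1 y_2=-3 y_3=-2
S(13/4) = -307/116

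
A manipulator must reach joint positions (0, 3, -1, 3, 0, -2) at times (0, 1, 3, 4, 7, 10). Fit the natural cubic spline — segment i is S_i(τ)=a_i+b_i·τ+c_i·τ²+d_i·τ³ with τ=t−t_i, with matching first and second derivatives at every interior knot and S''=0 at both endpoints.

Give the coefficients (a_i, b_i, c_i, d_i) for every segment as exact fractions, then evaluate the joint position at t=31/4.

Δ: Δ0=3, Δ1=-2, Δ2=4, Δ3=-1, Δ4=-2/3
row 1: diag=6, rhs=-30; c'=1/3, d'=-5
row 2: denom=6−2·1/3=16/3; d'=(36−2·-5)/(16/3)=69/8
row 3: denom=8−1·3/16=125/16; d'=(-30−1·69/8)/(125/16)=-618/125
row 4: denom=12−3·48/125=1356/125; d'=(2−3·-618/125)/(1356/125)=526/339
back: M4=526/339
back: M3=-618/125−48/125·526/339=-626/113
back: M2=69/8−3/16·-626/113=1092/113
back: M1=-5−1/3·1092/113=-929/113
M: M0=0, M1=-929/113, M2=1092/113, M3=-626/113, M4=526/339, M5=0
seg 0: a=0, c=M0/2=0, d=(M1−M0)/(6·1)=-929/678, b=Δ0−h0·(2M0+M1)/6=2963/678
seg 1: a=3, c=M1/2=-929/226, d=(M2−M1)/(6·2)=2021/1356, b=Δ1−h1·(2M1+M2)/6=88/339
seg 2: a=-1, c=M2/2=546/113, d=(M3−M2)/(6·1)=-859/339, b=Δ2−h2·(2M2+M3)/6=577/339
seg 3: a=3, c=M3/2=-313/113, d=(M4−M3)/(6·3)=1202/3051, b=Δ3−h3·(2M3+M4)/6=1276/339
seg 4: a=0, c=M4/2=263/339, d=(M5−M4)/(6·3)=-263/3051, b=Δ4−h4·(2M4+M5)/6=-752/339
t_q=31/4 → seg 4, τ=3/4; S=0+-752/339·τ+263/339·τ²+-263/3051·τ³=-9139/7232

  seg 0: a=0 b=2963/678 c=0 d=-929/678
  seg 1: a=3 b=88/339 c=-929/226 d=2021/1356
  seg 2: a=-1 b=577/339 c=546/113 d=-859/339
  seg 3: a=3 b=1276/339 c=-313/113 d=1202/3051
  seg 4: a=0 b=-752/339 c=263/339 d=-263/3051
S(31/4) = -9139/7232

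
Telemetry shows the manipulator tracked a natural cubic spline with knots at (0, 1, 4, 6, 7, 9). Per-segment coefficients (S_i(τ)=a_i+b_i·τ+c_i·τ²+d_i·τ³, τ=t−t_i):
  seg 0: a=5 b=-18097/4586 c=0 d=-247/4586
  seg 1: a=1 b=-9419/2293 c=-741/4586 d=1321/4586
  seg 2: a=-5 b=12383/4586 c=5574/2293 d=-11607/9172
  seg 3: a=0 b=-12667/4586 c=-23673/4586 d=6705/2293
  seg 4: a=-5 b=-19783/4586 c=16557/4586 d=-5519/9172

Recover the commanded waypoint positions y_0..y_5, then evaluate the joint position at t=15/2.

y_0 = S_0(0) = a_0 = 5
y_1 = S_1(0) = a_1 = 1
y_2 = S_2(0) = a_2 = -5
y_3 = S_3(0) = a_3 = 0
y_4 = S_4(0) = a_4 = -5
y_5 = S_4(2) = -4
t_q=15/2 is in segment 4 (τ=1/2); S_4(τ)=-464435/73376

y_0=5 y_1=1 y_2=-5 y_3=0 y_4=-5 y_5=-4
S(15/2) = -464435/73376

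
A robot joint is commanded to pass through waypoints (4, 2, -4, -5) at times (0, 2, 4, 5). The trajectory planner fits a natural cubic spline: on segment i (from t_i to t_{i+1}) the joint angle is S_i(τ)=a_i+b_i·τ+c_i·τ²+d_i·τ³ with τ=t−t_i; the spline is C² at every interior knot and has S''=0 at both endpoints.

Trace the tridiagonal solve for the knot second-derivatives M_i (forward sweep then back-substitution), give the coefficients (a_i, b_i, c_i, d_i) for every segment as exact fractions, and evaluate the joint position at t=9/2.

  seg 0: a=4 b=-3/11 c=0 d=-2/11
  seg 1: a=2 b=-27/11 c=-12/11 d=9/22
  seg 2: a=-4 b=-21/11 c=15/11 d=-5/11
S(9/2) = -411/88

Δ: Δ0=-1, Δ1=-3, Δ2=-1
row 1: diag=8, rhs=-12; c'=1/4, d'=-3/2
row 2: denom=6−2·1/4=11/2; d'=(12−2·-3/2)/(11/2)=30/11
back: M2=30/11
back: M1=-3/2−1/4·30/11=-24/11
M: M0=0, M1=-24/11, M2=30/11, M3=0
seg 0: a=4, c=M0/2=0, d=(M1−M0)/(6·2)=-2/11, b=Δ0−h0·(2M0+M1)/6=-3/11
seg 1: a=2, c=M1/2=-12/11, d=(M2−M1)/(6·2)=9/22, b=Δ1−h1·(2M1+M2)/6=-27/11
seg 2: a=-4, c=M2/2=15/11, d=(M3−M2)/(6·1)=-5/11, b=Δ2−h2·(2M2+M3)/6=-21/11
t_q=9/2 → seg 2, τ=1/2; S=-4+-21/11·τ+15/11·τ²+-5/11·τ³=-411/88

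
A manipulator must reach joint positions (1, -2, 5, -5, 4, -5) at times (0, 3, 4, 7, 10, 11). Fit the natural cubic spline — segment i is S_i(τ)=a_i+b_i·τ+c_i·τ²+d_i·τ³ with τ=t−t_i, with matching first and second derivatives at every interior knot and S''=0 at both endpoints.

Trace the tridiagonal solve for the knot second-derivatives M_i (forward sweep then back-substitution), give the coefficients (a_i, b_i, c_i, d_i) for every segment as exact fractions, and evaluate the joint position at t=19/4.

  seg 0: a=1 b=-7786/1635 c=0 d=6151/14715
  seg 1: a=-2 b=10667/1635 c=6151/1635 d=-1791/545
  seg 2: a=5 b=1370/327 c=-9968/1635 d=652/545
  seg 3: a=-5 b=-146/1635 c=7636/1635 d=-17857/14715
  seg 4: a=4 b=-7901/1635 c=-3407/545 d=3407/1635
S(19/4) = 45497/8720

Δ: Δ0=-1, Δ1=7, Δ2=-10/3, Δ3=3, Δ4=-9
row 1: diag=8, rhs=48; c'=1/8, d'=6
row 2: denom=8−1·1/8=63/8; d'=(-62−1·6)/(63/8)=-544/63
row 3: denom=12−3·8/21=76/7; d'=(38−3·-544/63)/(76/7)=671/114
row 4: denom=8−3·21/76=545/76; d'=(-72−3·671/114)/(545/76)=-6814/545
back: M4=-6814/545
back: M3=671/114−21/76·-6814/545=15272/1635
back: M2=-544/63−8/21·15272/1635=-19936/1635
back: M1=6−1/8·-19936/1635=12302/1635
M: M0=0, M1=12302/1635, M2=-19936/1635, M3=15272/1635, M4=-6814/545, M5=0
seg 0: a=1, c=M0/2=0, d=(M1−M0)/(6·3)=6151/14715, b=Δ0−h0·(2M0+M1)/6=-7786/1635
seg 1: a=-2, c=M1/2=6151/1635, d=(M2−M1)/(6·1)=-1791/545, b=Δ1−h1·(2M1+M2)/6=10667/1635
seg 2: a=5, c=M2/2=-9968/1635, d=(M3−M2)/(6·3)=652/545, b=Δ2−h2·(2M2+M3)/6=1370/327
seg 3: a=-5, c=M3/2=7636/1635, d=(M4−M3)/(6·3)=-17857/14715, b=Δ3−h3·(2M3+M4)/6=-146/1635
seg 4: a=4, c=M4/2=-3407/545, d=(M5−M4)/(6·1)=3407/1635, b=Δ4−h4·(2M4+M5)/6=-7901/1635
t_q=19/4 → seg 2, τ=3/4; S=5+1370/327·τ+-9968/1635·τ²+652/545·τ³=45497/8720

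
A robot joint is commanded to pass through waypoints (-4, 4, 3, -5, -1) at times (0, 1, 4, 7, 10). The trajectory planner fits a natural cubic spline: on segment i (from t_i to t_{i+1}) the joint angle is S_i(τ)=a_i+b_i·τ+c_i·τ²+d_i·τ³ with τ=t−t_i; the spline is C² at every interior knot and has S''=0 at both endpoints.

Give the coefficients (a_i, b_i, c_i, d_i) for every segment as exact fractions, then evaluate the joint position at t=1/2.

  seg 0: a=-4 b=2927/324 c=0 d=-335/324
  seg 1: a=4 b=961/162 c=-335/108 d=985/2916
  seg 2: a=3 b=-1153/324 c=-5/81 d=349/2916
  seg 3: a=-5 b=-113/162 c=329/324 d=-329/2916
S(1/2) = 335/864

Δ: Δ0=8, Δ1=-1/3, Δ2=-8/3, Δ3=4/3
row 1: diag=8, rhs=-50; c'=3/8, d'=-25/4
row 2: denom=12−3·3/8=87/8; d'=(-14−3·-25/4)/(87/8)=38/87
row 3: denom=12−3·8/29=324/29; d'=(24−3·38/87)/(324/29)=329/162
back: M3=329/162
back: M2=38/87−8/29·329/162=-10/81
back: M1=-25/4−3/8·-10/81=-335/54
M: M0=0, M1=-335/54, M2=-10/81, M3=329/162, M4=0
seg 0: a=-4, c=M0/2=0, d=(M1−M0)/(6·1)=-335/324, b=Δ0−h0·(2M0+M1)/6=2927/324
seg 1: a=4, c=M1/2=-335/108, d=(M2−M1)/(6·3)=985/2916, b=Δ1−h1·(2M1+M2)/6=961/162
seg 2: a=3, c=M2/2=-5/81, d=(M3−M2)/(6·3)=349/2916, b=Δ2−h2·(2M2+M3)/6=-1153/324
seg 3: a=-5, c=M3/2=329/324, d=(M4−M3)/(6·3)=-329/2916, b=Δ3−h3·(2M3+M4)/6=-113/162
t_q=1/2 → seg 0, τ=1/2; S=-4+2927/324·τ+0·τ²+-335/324·τ³=335/864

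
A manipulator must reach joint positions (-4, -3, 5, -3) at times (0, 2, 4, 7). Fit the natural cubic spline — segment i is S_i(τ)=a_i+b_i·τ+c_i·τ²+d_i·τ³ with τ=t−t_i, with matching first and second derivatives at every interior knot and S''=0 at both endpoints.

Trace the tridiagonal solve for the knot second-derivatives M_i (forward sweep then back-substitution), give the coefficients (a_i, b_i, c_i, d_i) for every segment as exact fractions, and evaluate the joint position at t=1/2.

Δ: Δ0=1/2, Δ1=4, Δ2=-8/3
row 1: diag=8, rhs=21; c'=1/4, d'=21/8
row 2: denom=10−2·1/4=19/2; d'=(-40−2·21/8)/(19/2)=-181/38
back: M2=-181/38
back: M1=21/8−1/4·-181/38=145/38
M: M0=0, M1=145/38, M2=-181/38, M3=0
seg 0: a=-4, c=M0/2=0, d=(M1−M0)/(6·2)=145/456, b=Δ0−h0·(2M0+M1)/6=-44/57
seg 1: a=-3, c=M1/2=145/76, d=(M2−M1)/(6·2)=-163/228, b=Δ1−h1·(2M1+M2)/6=347/114
seg 2: a=5, c=M2/2=-181/76, d=(M3−M2)/(6·3)=181/684, b=Δ2−h2·(2M2+M3)/6=239/114
t_q=1/2 → seg 0, τ=1/2; S=-4+-44/57·τ+0·τ²+145/456·τ³=-5285/1216

  seg 0: a=-4 b=-44/57 c=0 d=145/456
  seg 1: a=-3 b=347/114 c=145/76 d=-163/228
  seg 2: a=5 b=239/114 c=-181/76 d=181/684
S(1/2) = -5285/1216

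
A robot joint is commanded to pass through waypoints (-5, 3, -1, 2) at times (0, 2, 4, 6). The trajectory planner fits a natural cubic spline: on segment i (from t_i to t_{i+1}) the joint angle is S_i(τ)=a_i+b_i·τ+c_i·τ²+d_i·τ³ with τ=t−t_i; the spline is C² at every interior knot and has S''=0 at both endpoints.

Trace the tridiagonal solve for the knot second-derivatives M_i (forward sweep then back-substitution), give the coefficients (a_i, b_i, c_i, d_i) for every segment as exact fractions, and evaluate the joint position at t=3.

  seg 0: a=-5 b=35/6 c=0 d=-11/24
  seg 1: a=3 b=1/3 c=-11/4 d=19/24
  seg 2: a=-1 b=-7/6 c=2 d=-1/3
S(3) = 11/8

Δ: Δ0=4, Δ1=-2, Δ2=3/2
row 1: diag=8, rhs=-36; c'=1/4, d'=-9/2
row 2: denom=8−2·1/4=15/2; d'=(21−2·-9/2)/(15/2)=4
back: M2=4
back: M1=-9/2−1/4·4=-11/2
M: M0=0, M1=-11/2, M2=4, M3=0
seg 0: a=-5, c=M0/2=0, d=(M1−M0)/(6·2)=-11/24, b=Δ0−h0·(2M0+M1)/6=35/6
seg 1: a=3, c=M1/2=-11/4, d=(M2−M1)/(6·2)=19/24, b=Δ1−h1·(2M1+M2)/6=1/3
seg 2: a=-1, c=M2/2=2, d=(M3−M2)/(6·2)=-1/3, b=Δ2−h2·(2M2+M3)/6=-7/6
t_q=3 → seg 1, τ=1; S=3+1/3·τ+-11/4·τ²+19/24·τ³=11/8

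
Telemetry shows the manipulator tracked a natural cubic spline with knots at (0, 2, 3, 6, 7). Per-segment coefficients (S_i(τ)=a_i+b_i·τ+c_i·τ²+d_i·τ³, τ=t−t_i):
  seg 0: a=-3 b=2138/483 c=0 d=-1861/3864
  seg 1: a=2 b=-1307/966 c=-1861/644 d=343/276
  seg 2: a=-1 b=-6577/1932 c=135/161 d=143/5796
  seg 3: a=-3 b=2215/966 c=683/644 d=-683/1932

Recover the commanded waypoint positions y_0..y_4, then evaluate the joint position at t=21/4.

y_0=-3 y_1=2 y_2=-1 y_3=-3 y_4=0
S(21/4) = -170369/41216

y_0 = S_0(0) = a_0 = -3
y_1 = S_1(0) = a_1 = 2
y_2 = S_2(0) = a_2 = -1
y_3 = S_3(0) = a_3 = -3
y_4 = S_3(1) = 0
t_q=21/4 is in segment 2 (τ=9/4); S_2(τ)=-170369/41216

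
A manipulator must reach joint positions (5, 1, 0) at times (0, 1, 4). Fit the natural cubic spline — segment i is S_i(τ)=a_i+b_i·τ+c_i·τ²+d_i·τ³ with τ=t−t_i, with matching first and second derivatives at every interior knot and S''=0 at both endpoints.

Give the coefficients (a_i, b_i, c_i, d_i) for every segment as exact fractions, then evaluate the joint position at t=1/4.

  seg 0: a=5 b=-107/24 c=0 d=11/24
  seg 1: a=1 b=-37/12 c=11/8 d=-11/72
S(1/4) = 1993/512

Δ: Δ0=-4, Δ1=-1/3
row 1: diag=8, rhs=22; c'=3/8, d'=11/4
back: M1=11/4
M: M0=0, M1=11/4, M2=0
seg 0: a=5, c=M0/2=0, d=(M1−M0)/(6·1)=11/24, b=Δ0−h0·(2M0+M1)/6=-107/24
seg 1: a=1, c=M1/2=11/8, d=(M2−M1)/(6·3)=-11/72, b=Δ1−h1·(2M1+M2)/6=-37/12
t_q=1/4 → seg 0, τ=1/4; S=5+-107/24·τ+0·τ²+11/24·τ³=1993/512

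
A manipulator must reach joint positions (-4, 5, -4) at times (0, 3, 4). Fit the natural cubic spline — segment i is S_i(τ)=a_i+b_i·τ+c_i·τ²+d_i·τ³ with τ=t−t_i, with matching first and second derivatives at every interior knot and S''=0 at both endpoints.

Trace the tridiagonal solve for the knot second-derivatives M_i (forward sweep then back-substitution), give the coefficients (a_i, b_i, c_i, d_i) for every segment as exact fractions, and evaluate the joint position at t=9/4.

  seg 0: a=-4 b=15/2 c=0 d=-1/2
  seg 1: a=5 b=-6 c=-9/2 d=3/2
S(9/4) = 919/128

Δ: Δ0=3, Δ1=-9
row 1: diag=8, rhs=-72; c'=1/8, d'=-9
back: M1=-9
M: M0=0, M1=-9, M2=0
seg 0: a=-4, c=M0/2=0, d=(M1−M0)/(6·3)=-1/2, b=Δ0−h0·(2M0+M1)/6=15/2
seg 1: a=5, c=M1/2=-9/2, d=(M2−M1)/(6·1)=3/2, b=Δ1−h1·(2M1+M2)/6=-6
t_q=9/4 → seg 0, τ=9/4; S=-4+15/2·τ+0·τ²+-1/2·τ³=919/128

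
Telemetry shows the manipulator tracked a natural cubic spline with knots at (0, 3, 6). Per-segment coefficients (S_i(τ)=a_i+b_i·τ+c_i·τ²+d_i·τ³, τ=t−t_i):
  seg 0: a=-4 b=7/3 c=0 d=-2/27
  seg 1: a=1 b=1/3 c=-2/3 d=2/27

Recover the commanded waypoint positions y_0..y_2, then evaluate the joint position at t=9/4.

y_0 = S_0(0) = a_0 = -4
y_1 = S_1(0) = a_1 = 1
y_2 = S_1(3) = -2
t_q=9/4 is in segment 0 (τ=9/4); S_0(τ)=13/32

y_0=-4 y_1=1 y_2=-2
S(9/4) = 13/32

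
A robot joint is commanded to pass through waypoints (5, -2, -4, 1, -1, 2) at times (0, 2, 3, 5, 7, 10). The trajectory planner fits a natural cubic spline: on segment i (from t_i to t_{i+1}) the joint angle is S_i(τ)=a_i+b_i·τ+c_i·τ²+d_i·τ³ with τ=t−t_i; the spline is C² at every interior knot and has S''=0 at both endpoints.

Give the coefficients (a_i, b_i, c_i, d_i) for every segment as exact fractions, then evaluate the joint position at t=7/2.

  seg 0: a=5 b=-4439/1210 c=0 d=51/1210
  seg 1: a=-2 b=-3827/1210 c=153/605 d=1101/1210
  seg 2: a=-4 b=4/55 c=3609/1210 d=-4281/4840
  seg 3: a=1 b=1681/1210 c=-1125/484 d=1367/2420
  seg 4: a=-1 b=-1367/1210 c=2577/2420 d=-859/7260
S(7/2) = -128881/38720

Δ: Δ0=-7/2, Δ1=-2, Δ2=5/2, Δ3=-1, Δ4=1
row 1: diag=6, rhs=9; c'=1/6, d'=3/2
row 2: denom=6−1·1/6=35/6; d'=(27−1·3/2)/(35/6)=153/35
row 3: denom=8−2·12/35=256/35; d'=(-21−2·153/35)/(256/35)=-1041/256
row 4: denom=10−2·35/128=605/64; d'=(12−2·-1041/256)/(605/64)=2577/1210
back: M4=2577/1210
back: M3=-1041/256−35/128·2577/1210=-1125/242
back: M2=153/35−12/35·-1125/242=3609/605
back: M1=3/2−1/6·3609/605=306/605
M: M0=0, M1=306/605, M2=3609/605, M3=-1125/242, M4=2577/1210, M5=0
seg 0: a=5, c=M0/2=0, d=(M1−M0)/(6·2)=51/1210, b=Δ0−h0·(2M0+M1)/6=-4439/1210
seg 1: a=-2, c=M1/2=153/605, d=(M2−M1)/(6·1)=1101/1210, b=Δ1−h1·(2M1+M2)/6=-3827/1210
seg 2: a=-4, c=M2/2=3609/1210, d=(M3−M2)/(6·2)=-4281/4840, b=Δ2−h2·(2M2+M3)/6=4/55
seg 3: a=1, c=M3/2=-1125/484, d=(M4−M3)/(6·2)=1367/2420, b=Δ3−h3·(2M3+M4)/6=1681/1210
seg 4: a=-1, c=M4/2=2577/2420, d=(M5−M4)/(6·3)=-859/7260, b=Δ4−h4·(2M4+M5)/6=-1367/1210
t_q=7/2 → seg 2, τ=1/2; S=-4+4/55·τ+3609/1210·τ²+-4281/4840·τ³=-128881/38720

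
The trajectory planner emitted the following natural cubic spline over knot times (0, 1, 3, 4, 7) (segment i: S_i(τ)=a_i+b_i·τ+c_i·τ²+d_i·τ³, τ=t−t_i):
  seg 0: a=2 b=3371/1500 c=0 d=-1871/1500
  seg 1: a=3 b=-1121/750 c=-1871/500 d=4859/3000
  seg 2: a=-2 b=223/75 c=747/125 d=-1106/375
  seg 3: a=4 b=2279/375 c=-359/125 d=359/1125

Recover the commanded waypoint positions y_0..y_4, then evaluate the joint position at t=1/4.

y_0=2 y_1=3 y_2=-2 y_3=4 y_4=5
S(1/4) = 16271/6400

y_0 = S_0(0) = a_0 = 2
y_1 = S_1(0) = a_1 = 3
y_2 = S_2(0) = a_2 = -2
y_3 = S_3(0) = a_3 = 4
y_4 = S_3(3) = 5
t_q=1/4 is in segment 0 (τ=1/4); S_0(τ)=16271/6400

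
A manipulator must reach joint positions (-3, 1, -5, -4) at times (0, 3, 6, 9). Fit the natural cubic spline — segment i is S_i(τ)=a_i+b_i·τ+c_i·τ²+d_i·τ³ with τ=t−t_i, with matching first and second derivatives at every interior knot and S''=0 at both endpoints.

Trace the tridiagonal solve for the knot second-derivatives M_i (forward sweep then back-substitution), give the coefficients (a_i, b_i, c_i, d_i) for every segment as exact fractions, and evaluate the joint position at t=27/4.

Δ: Δ0=4/3, Δ1=-2, Δ2=1/3
row 1: diag=12, rhs=-20; c'=1/4, d'=-5/3
row 2: denom=12−3·1/4=45/4; d'=(14−3·-5/3)/(45/4)=76/45
back: M2=76/45
back: M1=-5/3−1/4·76/45=-94/45
M: M0=0, M1=-94/45, M2=76/45, M3=0
seg 0: a=-3, c=M0/2=0, d=(M1−M0)/(6·3)=-47/405, b=Δ0−h0·(2M0+M1)/6=107/45
seg 1: a=1, c=M1/2=-47/45, d=(M2−M1)/(6·3)=17/81, b=Δ1−h1·(2M1+M2)/6=-34/45
seg 2: a=-5, c=M2/2=38/45, d=(M3−M2)/(6·3)=-38/405, b=Δ2−h2·(2M2+M3)/6=-61/45
t_q=27/4 → seg 2, τ=3/4; S=-5+-61/45·τ+38/45·τ²+-38/405·τ³=-893/160

  seg 0: a=-3 b=107/45 c=0 d=-47/405
  seg 1: a=1 b=-34/45 c=-47/45 d=17/81
  seg 2: a=-5 b=-61/45 c=38/45 d=-38/405
S(27/4) = -893/160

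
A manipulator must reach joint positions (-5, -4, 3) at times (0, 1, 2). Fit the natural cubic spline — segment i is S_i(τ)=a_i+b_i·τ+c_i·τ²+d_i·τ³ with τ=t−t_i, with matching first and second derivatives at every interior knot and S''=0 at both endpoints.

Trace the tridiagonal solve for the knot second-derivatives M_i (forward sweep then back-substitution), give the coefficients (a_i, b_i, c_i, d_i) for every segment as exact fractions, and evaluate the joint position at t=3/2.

Δ: Δ0=1, Δ1=7
row 1: diag=4, rhs=36; c'=1/4, d'=9
back: M1=9
M: M0=0, M1=9, M2=0
seg 0: a=-5, c=M0/2=0, d=(M1−M0)/(6·1)=3/2, b=Δ0−h0·(2M0+M1)/6=-1/2
seg 1: a=-4, c=M1/2=9/2, d=(M2−M1)/(6·1)=-3/2, b=Δ1−h1·(2M1+M2)/6=4
t_q=3/2 → seg 1, τ=1/2; S=-4+4·τ+9/2·τ²+-3/2·τ³=-17/16

  seg 0: a=-5 b=-1/2 c=0 d=3/2
  seg 1: a=-4 b=4 c=9/2 d=-3/2
S(3/2) = -17/16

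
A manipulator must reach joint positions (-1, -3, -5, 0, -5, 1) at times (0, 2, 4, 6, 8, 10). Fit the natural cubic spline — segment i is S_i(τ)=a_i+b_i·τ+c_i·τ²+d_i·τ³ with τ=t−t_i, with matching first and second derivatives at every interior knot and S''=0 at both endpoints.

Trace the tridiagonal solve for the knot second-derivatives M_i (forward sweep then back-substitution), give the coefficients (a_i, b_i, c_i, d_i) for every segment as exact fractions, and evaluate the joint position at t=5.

  seg 0: a=-1 b=-131/209 c=0 d=-39/418
  seg 1: a=-3 b=-365/209 c=-117/209 d=195/418
  seg 2: a=-5 b=337/209 c=468/209 d=-79/88
  seg 3: a=0 b=-85/418 c=-2631/836 d=1671/1672
  seg 4: a=-5 b=-167/209 c=1191/418 d=-397/836
S(5) = -311/152

Δ: Δ0=-1, Δ1=-1, Δ2=5/2, Δ3=-5/2, Δ4=3
row 1: diag=8, rhs=0; c'=1/4, d'=0
row 2: denom=8−2·1/4=15/2; d'=(21−2·0)/(15/2)=14/5
row 3: denom=8−2·4/15=112/15; d'=(-30−2·14/5)/(112/15)=-267/56
row 4: denom=8−2·15/56=209/28; d'=(33−2·-267/56)/(209/28)=1191/209
back: M4=1191/209
back: M3=-267/56−15/56·1191/209=-2631/418
back: M2=14/5−4/15·-2631/418=936/209
back: M1=0−1/4·936/209=-234/209
M: M0=0, M1=-234/209, M2=936/209, M3=-2631/418, M4=1191/209, M5=0
seg 0: a=-1, c=M0/2=0, d=(M1−M0)/(6·2)=-39/418, b=Δ0−h0·(2M0+M1)/6=-131/209
seg 1: a=-3, c=M1/2=-117/209, d=(M2−M1)/(6·2)=195/418, b=Δ1−h1·(2M1+M2)/6=-365/209
seg 2: a=-5, c=M2/2=468/209, d=(M3−M2)/(6·2)=-79/88, b=Δ2−h2·(2M2+M3)/6=337/209
seg 3: a=0, c=M3/2=-2631/836, d=(M4−M3)/(6·2)=1671/1672, b=Δ3−h3·(2M3+M4)/6=-85/418
seg 4: a=-5, c=M4/2=1191/418, d=(M5−M4)/(6·2)=-397/836, b=Δ4−h4·(2M4+M5)/6=-167/209
t_q=5 → seg 2, τ=1; S=-5+337/209·τ+468/209·τ²+-79/88·τ³=-311/152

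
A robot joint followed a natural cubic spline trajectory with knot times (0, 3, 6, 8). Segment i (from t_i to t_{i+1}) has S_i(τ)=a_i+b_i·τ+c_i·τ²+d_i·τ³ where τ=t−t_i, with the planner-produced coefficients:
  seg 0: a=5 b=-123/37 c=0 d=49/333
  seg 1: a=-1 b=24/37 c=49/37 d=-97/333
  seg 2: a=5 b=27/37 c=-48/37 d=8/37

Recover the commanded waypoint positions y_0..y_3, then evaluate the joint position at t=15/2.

y_0 = S_0(0) = a_0 = 5
y_1 = S_1(0) = a_1 = -1
y_2 = S_2(0) = a_2 = 5
y_3 = S_2(2) = 3
t_q=15/2 is in segment 2 (τ=3/2); S_2(τ)=289/74

y_0=5 y_1=-1 y_2=5 y_3=3
S(15/2) = 289/74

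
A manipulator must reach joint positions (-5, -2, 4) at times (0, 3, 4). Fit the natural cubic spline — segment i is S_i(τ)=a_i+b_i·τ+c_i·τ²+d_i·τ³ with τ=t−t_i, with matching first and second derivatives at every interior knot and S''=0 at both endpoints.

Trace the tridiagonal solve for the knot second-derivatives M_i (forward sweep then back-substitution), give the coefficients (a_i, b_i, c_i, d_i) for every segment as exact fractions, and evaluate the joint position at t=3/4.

Δ: Δ0=1, Δ1=6
row 1: diag=8, rhs=30; c'=1/8, d'=15/4
back: M1=15/4
M: M0=0, M1=15/4, M2=0
seg 0: a=-5, c=M0/2=0, d=(M1−M0)/(6·3)=5/24, b=Δ0−h0·(2M0+M1)/6=-7/8
seg 1: a=-2, c=M1/2=15/8, d=(M2−M1)/(6·1)=-5/8, b=Δ1−h1·(2M1+M2)/6=19/4
t_q=3/4 → seg 0, τ=3/4; S=-5+-7/8·τ+0·τ²+5/24·τ³=-2851/512

  seg 0: a=-5 b=-7/8 c=0 d=5/24
  seg 1: a=-2 b=19/4 c=15/8 d=-5/8
S(3/4) = -2851/512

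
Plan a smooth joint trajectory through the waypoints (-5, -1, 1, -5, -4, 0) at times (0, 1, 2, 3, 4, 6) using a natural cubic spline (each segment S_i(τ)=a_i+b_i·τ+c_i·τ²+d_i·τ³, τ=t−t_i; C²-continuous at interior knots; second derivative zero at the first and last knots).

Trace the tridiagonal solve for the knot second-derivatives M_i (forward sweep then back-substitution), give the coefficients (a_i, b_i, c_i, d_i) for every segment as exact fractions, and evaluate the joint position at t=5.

  seg 0: a=-5 b=1231/321 c=0 d=53/321
  seg 1: a=-1 b=1390/321 c=53/107 d=-907/321
  seg 2: a=1 b=-1013/321 c=-854/107 d=1649/321
  seg 3: a=-5 b=-1190/321 c=795/107 d=-874/321
  seg 4: a=-4 b=958/321 c=-79/107 d=79/642
S(5) = -349/214

Δ: Δ0=4, Δ1=2, Δ2=-6, Δ3=1, Δ4=2
row 1: diag=4, rhs=-12; c'=1/4, d'=-3
row 2: denom=4−1·1/4=15/4; d'=(-48−1·-3)/(15/4)=-12
row 3: denom=4−1·4/15=56/15; d'=(42−1·-12)/(56/15)=405/28
row 4: denom=6−1·15/56=321/56; d'=(6−1·405/28)/(321/56)=-158/107
back: M4=-158/107
back: M3=405/28−15/56·-158/107=1590/107
back: M2=-12−4/15·1590/107=-1708/107
back: M1=-3−1/4·-1708/107=106/107
M: M0=0, M1=106/107, M2=-1708/107, M3=1590/107, M4=-158/107, M5=0
seg 0: a=-5, c=M0/2=0, d=(M1−M0)/(6·1)=53/321, b=Δ0−h0·(2M0+M1)/6=1231/321
seg 1: a=-1, c=M1/2=53/107, d=(M2−M1)/(6·1)=-907/321, b=Δ1−h1·(2M1+M2)/6=1390/321
seg 2: a=1, c=M2/2=-854/107, d=(M3−M2)/(6·1)=1649/321, b=Δ2−h2·(2M2+M3)/6=-1013/321
seg 3: a=-5, c=M3/2=795/107, d=(M4−M3)/(6·1)=-874/321, b=Δ3−h3·(2M3+M4)/6=-1190/321
seg 4: a=-4, c=M4/2=-79/107, d=(M5−M4)/(6·2)=79/642, b=Δ4−h4·(2M4+M5)/6=958/321
t_q=5 → seg 4, τ=1; S=-4+958/321·τ+-79/107·τ²+79/642·τ³=-349/214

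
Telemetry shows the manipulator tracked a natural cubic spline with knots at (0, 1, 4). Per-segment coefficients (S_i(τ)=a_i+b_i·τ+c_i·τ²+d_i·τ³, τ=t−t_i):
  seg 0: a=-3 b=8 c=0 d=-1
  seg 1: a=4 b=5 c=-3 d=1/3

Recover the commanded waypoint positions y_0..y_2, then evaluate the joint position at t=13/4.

y_0=-3 y_1=4 y_2=1
S(13/4) = 247/64

y_0 = S_0(0) = a_0 = -3
y_1 = S_1(0) = a_1 = 4
y_2 = S_1(3) = 1
t_q=13/4 is in segment 1 (τ=9/4); S_1(τ)=247/64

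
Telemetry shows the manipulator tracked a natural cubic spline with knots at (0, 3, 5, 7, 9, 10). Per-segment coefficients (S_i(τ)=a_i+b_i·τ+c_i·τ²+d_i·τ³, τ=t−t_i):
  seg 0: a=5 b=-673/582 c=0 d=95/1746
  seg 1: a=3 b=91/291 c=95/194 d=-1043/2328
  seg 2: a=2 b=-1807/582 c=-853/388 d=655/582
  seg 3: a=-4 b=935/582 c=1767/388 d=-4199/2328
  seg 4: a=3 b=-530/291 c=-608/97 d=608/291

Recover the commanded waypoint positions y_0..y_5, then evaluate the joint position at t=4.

y_0=5 y_1=3 y_2=2 y_3=-4 y_4=3 y_5=-3
S(4) = 2603/776

y_0 = S_0(0) = a_0 = 5
y_1 = S_1(0) = a_1 = 3
y_2 = S_2(0) = a_2 = 2
y_3 = S_3(0) = a_3 = -4
y_4 = S_4(0) = a_4 = 3
y_5 = S_4(1) = -3
t_q=4 is in segment 1 (τ=1); S_1(τ)=2603/776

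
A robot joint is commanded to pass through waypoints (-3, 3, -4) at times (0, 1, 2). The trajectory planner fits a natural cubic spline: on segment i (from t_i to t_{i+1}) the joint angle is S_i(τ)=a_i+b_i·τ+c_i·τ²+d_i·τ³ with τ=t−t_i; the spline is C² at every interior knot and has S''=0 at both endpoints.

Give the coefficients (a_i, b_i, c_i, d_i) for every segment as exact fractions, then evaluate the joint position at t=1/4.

Δ: Δ0=6, Δ1=-7
row 1: diag=4, rhs=-78; c'=1/4, d'=-39/2
back: M1=-39/2
M: M0=0, M1=-39/2, M2=0
seg 0: a=-3, c=M0/2=0, d=(M1−M0)/(6·1)=-13/4, b=Δ0−h0·(2M0+M1)/6=37/4
seg 1: a=3, c=M1/2=-39/4, d=(M2−M1)/(6·1)=13/4, b=Δ1−h1·(2M1+M2)/6=-1/2
t_q=1/4 → seg 0, τ=1/4; S=-3+37/4·τ+0·τ²+-13/4·τ³=-189/256

  seg 0: a=-3 b=37/4 c=0 d=-13/4
  seg 1: a=3 b=-1/2 c=-39/4 d=13/4
S(1/4) = -189/256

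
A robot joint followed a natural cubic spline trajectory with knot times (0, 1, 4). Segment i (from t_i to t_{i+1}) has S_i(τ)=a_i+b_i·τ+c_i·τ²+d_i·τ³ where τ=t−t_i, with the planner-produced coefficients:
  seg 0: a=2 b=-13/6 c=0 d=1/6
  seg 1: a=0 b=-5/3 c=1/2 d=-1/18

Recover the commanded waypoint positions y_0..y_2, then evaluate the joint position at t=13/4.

y_0=2 y_1=0 y_2=-2
S(13/4) = -237/128

y_0 = S_0(0) = a_0 = 2
y_1 = S_1(0) = a_1 = 0
y_2 = S_1(3) = -2
t_q=13/4 is in segment 1 (τ=9/4); S_1(τ)=-237/128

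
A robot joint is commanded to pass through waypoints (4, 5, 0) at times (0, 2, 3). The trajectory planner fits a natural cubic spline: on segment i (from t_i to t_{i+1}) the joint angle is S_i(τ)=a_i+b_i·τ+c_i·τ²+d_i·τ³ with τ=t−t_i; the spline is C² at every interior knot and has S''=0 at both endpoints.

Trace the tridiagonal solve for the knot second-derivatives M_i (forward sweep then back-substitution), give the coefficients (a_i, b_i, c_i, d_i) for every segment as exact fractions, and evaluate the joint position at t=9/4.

Δ: Δ0=1/2, Δ1=-5
row 1: diag=6, rhs=-33; c'=1/6, d'=-11/2
back: M1=-11/2
M: M0=0, M1=-11/2, M2=0
seg 0: a=4, c=M0/2=0, d=(M1−M0)/(6·2)=-11/24, b=Δ0−h0·(2M0+M1)/6=7/3
seg 1: a=5, c=M1/2=-11/4, d=(M2−M1)/(6·1)=11/12, b=Δ1−h1·(2M1+M2)/6=-19/6
t_q=9/4 → seg 1, τ=1/4; S=5+-19/6·τ+-11/4·τ²+11/12·τ³=1037/256

  seg 0: a=4 b=7/3 c=0 d=-11/24
  seg 1: a=5 b=-19/6 c=-11/4 d=11/12
S(9/4) = 1037/256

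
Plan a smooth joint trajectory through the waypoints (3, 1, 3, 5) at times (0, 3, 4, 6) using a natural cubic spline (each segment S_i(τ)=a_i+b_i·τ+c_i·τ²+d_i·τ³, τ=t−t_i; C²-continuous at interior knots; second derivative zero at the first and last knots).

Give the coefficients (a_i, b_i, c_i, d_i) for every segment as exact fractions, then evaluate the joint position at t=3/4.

Δ: Δ0=-2/3, Δ1=2, Δ2=1
row 1: diag=8, rhs=16; c'=1/8, d'=2
row 2: denom=6−1·1/8=47/8; d'=(-6−1·2)/(47/8)=-64/47
back: M2=-64/47
back: M1=2−1/8·-64/47=102/47
M: M0=0, M1=102/47, M2=-64/47, M3=0
seg 0: a=3, c=M0/2=0, d=(M1−M0)/(6·3)=17/141, b=Δ0−h0·(2M0+M1)/6=-247/141
seg 1: a=1, c=M1/2=51/47, d=(M2−M1)/(6·1)=-83/141, b=Δ1−h1·(2M1+M2)/6=212/141
seg 2: a=3, c=M2/2=-32/47, d=(M3−M2)/(6·2)=16/141, b=Δ2−h2·(2M2+M3)/6=269/141
t_q=3/4 → seg 0, τ=3/4; S=3+-247/141·τ+0·τ²+17/141·τ³=5225/3008

  seg 0: a=3 b=-247/141 c=0 d=17/141
  seg 1: a=1 b=212/141 c=51/47 d=-83/141
  seg 2: a=3 b=269/141 c=-32/47 d=16/141
S(3/4) = 5225/3008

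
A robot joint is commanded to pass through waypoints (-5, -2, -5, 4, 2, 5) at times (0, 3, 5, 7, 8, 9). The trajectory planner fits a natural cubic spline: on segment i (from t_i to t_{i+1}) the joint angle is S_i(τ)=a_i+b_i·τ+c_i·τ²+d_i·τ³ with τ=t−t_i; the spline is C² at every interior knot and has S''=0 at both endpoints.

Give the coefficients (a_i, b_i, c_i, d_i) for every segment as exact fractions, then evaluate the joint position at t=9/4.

Δ: Δ0=1, Δ1=-3/2, Δ2=9/2, Δ3=-2, Δ4=3
row 1: diag=10, rhs=-15; c'=1/5, d'=-3/2
row 2: denom=8−2·1/5=38/5; d'=(36−2·-3/2)/(38/5)=195/38
row 3: denom=6−2·5/19=104/19; d'=(-39−2·195/38)/(104/19)=-9
row 4: denom=4−1·19/104=397/104; d'=(30−1·-9)/(397/104)=4056/397
back: M4=4056/397
back: M3=-9−19/104·4056/397=-4314/397
back: M2=195/38−5/19·-4314/397=6345/794
back: M1=-3/2−1/5·6345/794=-1230/397
M: M0=0, M1=-1230/397, M2=6345/794, M3=-4314/397, M4=4056/397, M5=0
seg 0: a=-5, c=M0/2=0, d=(M1−M0)/(6·3)=-205/1191, b=Δ0−h0·(2M0+M1)/6=1012/397
seg 1: a=-2, c=M1/2=-615/397, d=(M2−M1)/(6·2)=2935/3176, b=Δ1−h1·(2M1+M2)/6=-833/397
seg 2: a=-5, c=M2/2=6345/1588, d=(M3−M2)/(6·2)=-4991/3176, b=Δ2−h2·(2M2+M3)/6=2219/794
seg 3: a=4, c=M3/2=-2157/397, d=(M4−M3)/(6·1)=1395/397, b=Δ3−h3·(2M3+M4)/6=-32/397
seg 4: a=2, c=M4/2=2028/397, d=(M5−M4)/(6·1)=-676/397, b=Δ4−h4·(2M4+M5)/6=-161/397
t_q=9/4 → seg 0, τ=9/4; S=-5+1012/397·τ+0·τ²+-205/1191·τ³=-31127/25408

  seg 0: a=-5 b=1012/397 c=0 d=-205/1191
  seg 1: a=-2 b=-833/397 c=-615/397 d=2935/3176
  seg 2: a=-5 b=2219/794 c=6345/1588 d=-4991/3176
  seg 3: a=4 b=-32/397 c=-2157/397 d=1395/397
  seg 4: a=2 b=-161/397 c=2028/397 d=-676/397
S(9/4) = -31127/25408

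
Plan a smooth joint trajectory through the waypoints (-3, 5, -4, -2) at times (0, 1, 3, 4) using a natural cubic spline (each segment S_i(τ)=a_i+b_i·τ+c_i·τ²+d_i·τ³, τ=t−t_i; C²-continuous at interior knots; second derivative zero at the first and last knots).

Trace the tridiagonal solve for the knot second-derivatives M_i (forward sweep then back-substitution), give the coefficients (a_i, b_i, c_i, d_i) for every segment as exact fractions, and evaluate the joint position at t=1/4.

  seg 0: a=-3 b=43/4 c=0 d=-11/4
  seg 1: a=5 b=5/2 c=-33/4 d=19/8
  seg 2: a=-4 b=-2 c=6 d=-2
S(1/4) = -91/256

Δ: Δ0=8, Δ1=-9/2, Δ2=2
row 1: diag=6, rhs=-75; c'=1/3, d'=-25/2
row 2: denom=6−2·1/3=16/3; d'=(39−2·-25/2)/(16/3)=12
back: M2=12
back: M1=-25/2−1/3·12=-33/2
M: M0=0, M1=-33/2, M2=12, M3=0
seg 0: a=-3, c=M0/2=0, d=(M1−M0)/(6·1)=-11/4, b=Δ0−h0·(2M0+M1)/6=43/4
seg 1: a=5, c=M1/2=-33/4, d=(M2−M1)/(6·2)=19/8, b=Δ1−h1·(2M1+M2)/6=5/2
seg 2: a=-4, c=M2/2=6, d=(M3−M2)/(6·1)=-2, b=Δ2−h2·(2M2+M3)/6=-2
t_q=1/4 → seg 0, τ=1/4; S=-3+43/4·τ+0·τ²+-11/4·τ³=-91/256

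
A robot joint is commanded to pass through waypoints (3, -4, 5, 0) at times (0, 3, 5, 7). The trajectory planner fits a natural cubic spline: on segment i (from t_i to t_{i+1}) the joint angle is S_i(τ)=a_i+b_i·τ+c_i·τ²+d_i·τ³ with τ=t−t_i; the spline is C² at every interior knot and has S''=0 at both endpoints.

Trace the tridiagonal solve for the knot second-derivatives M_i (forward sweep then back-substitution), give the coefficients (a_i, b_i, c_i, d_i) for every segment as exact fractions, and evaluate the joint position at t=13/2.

  seg 0: a=3 b=-575/114 c=0 d=103/342
  seg 1: a=-4 b=176/57 c=103/38 d=-457/456
  seg 2: a=5 b=217/114 c=-251/76 d=251/456
S(13/2) = 2775/1216

Δ: Δ0=-7/3, Δ1=9/2, Δ2=-5/2
row 1: diag=10, rhs=41; c'=1/5, d'=41/10
row 2: denom=8−2·1/5=38/5; d'=(-42−2·41/10)/(38/5)=-251/38
back: M2=-251/38
back: M1=41/10−1/5·-251/38=103/19
M: M0=0, M1=103/19, M2=-251/38, M3=0
seg 0: a=3, c=M0/2=0, d=(M1−M0)/(6·3)=103/342, b=Δ0−h0·(2M0+M1)/6=-575/114
seg 1: a=-4, c=M1/2=103/38, d=(M2−M1)/(6·2)=-457/456, b=Δ1−h1·(2M1+M2)/6=176/57
seg 2: a=5, c=M2/2=-251/76, d=(M3−M2)/(6·2)=251/456, b=Δ2−h2·(2M2+M3)/6=217/114
t_q=13/2 → seg 2, τ=3/2; S=5+217/114·τ+-251/76·τ²+251/456·τ³=2775/1216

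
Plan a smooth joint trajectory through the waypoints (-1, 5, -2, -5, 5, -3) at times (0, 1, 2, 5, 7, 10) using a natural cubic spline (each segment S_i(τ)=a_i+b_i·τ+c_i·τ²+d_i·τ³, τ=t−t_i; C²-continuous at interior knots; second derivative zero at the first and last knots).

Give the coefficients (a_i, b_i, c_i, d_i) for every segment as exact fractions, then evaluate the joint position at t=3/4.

  seg 0: a=-1 b=6215/654 c=0 d=-2291/654
  seg 1: a=5 b=-329/327 c=-2291/218 d=2953/654
  seg 2: a=-2 b=-5545/654 c=331/109 d=-1067/5886
  seg 3: a=-5 b=1585/327 c=919/654 d=-869/1308
  seg 4: a=5 b=272/109 c=-844/327 d=844/2943
S(3/4) = 64869/13952

Δ: Δ0=6, Δ1=-7, Δ2=-1, Δ3=5, Δ4=-8/3
row 1: diag=4, rhs=-78; c'=1/4, d'=-39/2
row 2: denom=8−1·1/4=31/4; d'=(36−1·-39/2)/(31/4)=222/31
row 3: denom=10−3·12/31=274/31; d'=(36−3·222/31)/(274/31)=225/137
row 4: denom=10−2·31/137=1308/137; d'=(-46−2·225/137)/(1308/137)=-1688/327
back: M4=-1688/327
back: M3=225/137−31/137·-1688/327=919/327
back: M2=222/31−12/31·919/327=662/109
back: M1=-39/2−1/4·662/109=-2291/109
M: M0=0, M1=-2291/109, M2=662/109, M3=919/327, M4=-1688/327, M5=0
seg 0: a=-1, c=M0/2=0, d=(M1−M0)/(6·1)=-2291/654, b=Δ0−h0·(2M0+M1)/6=6215/654
seg 1: a=5, c=M1/2=-2291/218, d=(M2−M1)/(6·1)=2953/654, b=Δ1−h1·(2M1+M2)/6=-329/327
seg 2: a=-2, c=M2/2=331/109, d=(M3−M2)/(6·3)=-1067/5886, b=Δ2−h2·(2M2+M3)/6=-5545/654
seg 3: a=-5, c=M3/2=919/654, d=(M4−M3)/(6·2)=-869/1308, b=Δ3−h3·(2M3+M4)/6=1585/327
seg 4: a=5, c=M4/2=-844/327, d=(M5−M4)/(6·3)=844/2943, b=Δ4−h4·(2M4+M5)/6=272/109
t_q=3/4 → seg 0, τ=3/4; S=-1+6215/654·τ+0·τ²+-2291/654·τ³=64869/13952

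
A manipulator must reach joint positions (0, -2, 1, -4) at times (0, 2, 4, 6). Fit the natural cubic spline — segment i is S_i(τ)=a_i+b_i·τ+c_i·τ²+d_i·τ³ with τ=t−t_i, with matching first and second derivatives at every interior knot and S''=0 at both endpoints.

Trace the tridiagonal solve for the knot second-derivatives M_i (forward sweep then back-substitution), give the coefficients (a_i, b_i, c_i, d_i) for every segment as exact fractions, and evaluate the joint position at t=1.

Δ: Δ0=-1, Δ1=3/2, Δ2=-5/2
row 1: diag=8, rhs=15; c'=1/4, d'=15/8
row 2: denom=8−2·1/4=15/2; d'=(-24−2·15/8)/(15/2)=-37/10
back: M2=-37/10
back: M1=15/8−1/4·-37/10=14/5
M: M0=0, M1=14/5, M2=-37/10, M3=0
seg 0: a=0, c=M0/2=0, d=(M1−M0)/(6·2)=7/30, b=Δ0−h0·(2M0+M1)/6=-29/15
seg 1: a=-2, c=M1/2=7/5, d=(M2−M1)/(6·2)=-13/24, b=Δ1−h1·(2M1+M2)/6=13/15
seg 2: a=1, c=M2/2=-37/20, d=(M3−M2)/(6·2)=37/120, b=Δ2−h2·(2M2+M3)/6=-1/30
t_q=1 → seg 0, τ=1; S=0+-29/15·τ+0·τ²+7/30·τ³=-17/10

  seg 0: a=0 b=-29/15 c=0 d=7/30
  seg 1: a=-2 b=13/15 c=7/5 d=-13/24
  seg 2: a=1 b=-1/30 c=-37/20 d=37/120
S(1) = -17/10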